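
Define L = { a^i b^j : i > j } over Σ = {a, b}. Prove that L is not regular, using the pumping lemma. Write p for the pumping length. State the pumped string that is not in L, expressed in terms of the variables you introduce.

Assume L is regular. Let p be the pumping length given by the pumping lemma.
Choose w = a^{p+1} b^p ∈ L, with |w| = 2p+1 ≥ p.
By the pumping lemma, w = xyz with |xy| ≤ p and |y| ≥ 1.
Since the first p symbols of w are all a's and |xy| ≤ p, y lies entirely in the leading a-block: y = a^k for some k with 1 ≤ k ≤ p.
Consider xy^0z = xz = a^{p+1-k} b^p. Since k ≥ 1, the a-count p+1-k is at most p, so i > j fails; thus xz ∉ L.
This is a contradiction; hence L is not regular.

a^{p+1-k} b^p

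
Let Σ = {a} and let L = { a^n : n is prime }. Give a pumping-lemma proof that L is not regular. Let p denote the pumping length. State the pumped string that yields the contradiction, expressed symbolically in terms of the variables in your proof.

a^{q(1+k)}

Toward a contradiction, assume L is regular with pumping length p.
Let q be a prime with q ≥ p+2 (infinitely many primes exist), and take w = a^q ∈ L with |w| = q ≥ p.
By the pumping lemma, w = xyz with |xy| ≤ p and |y| > 0.
Then y = a^k for some k with 1 ≤ k ≤ p.
Since 1 ≤ k ≤ p, |xz| = q-k. Pump with i = q+1: |xy^{q+1}z| = (q-k)+(q+1)k = q+qk = q(1+k), which is composite (both factors ≥ 2). So xy^{q+1}z = a^{q(1+k)} ∉ L.
This contradicts the pumping lemma, so L is not regular.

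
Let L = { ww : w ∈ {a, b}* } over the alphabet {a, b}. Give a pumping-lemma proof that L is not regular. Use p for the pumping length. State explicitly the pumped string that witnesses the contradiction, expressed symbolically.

Assume L is regular; let p be its pumping constant.
Take w = a^p b^p a^p b^p = uu where u = a^pb^p; then w ∈ L and |w| = 4p ≥ p.
The pumping lemma gives a decomposition w = xyz where |xy| ≤ p and |y| > 0.
The first p characters of w are a's, so xy (and hence y) consists only of a's. Write y = a^k, 1 ≤ k ≤ p.
Pump with i = 2: xy^2z = a^{p+k} b^p a^p b^p, of length 4p+k. Suppose this equals vv. The string starts with a and ends with b, so v does too; thus the boundary between the two copies of v is a b→a transition. There is exactly one such transition, at position 2p+k, so |v| = 2p+k and |vv| = 4p+2k ≠ 4p+k since k ≥ 1. So xy^2z ∉ L.
This is a contradiction; hence L is not regular.

a^{p+k} b^p a^p b^p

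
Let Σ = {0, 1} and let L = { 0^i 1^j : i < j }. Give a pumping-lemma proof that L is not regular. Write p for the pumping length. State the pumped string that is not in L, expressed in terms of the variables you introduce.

Assume L is regular. Let p be the pumping length given by the pumping lemma.
Choose w = 0^p 1^{p+1} ∈ L, with |w| = 2p+1 ≥ p.
The pumping lemma gives a decomposition w = xyz where |xy| ≤ p and |y| ≥ 1.
Because |xy| ≤ p and w begins with p copies of 0, we have y = 0^k with 1 ≤ k ≤ p.
Consider xy^2z = 0^{p+k} 1^{p+1}. Since k ≥ 1, the 0-count p+k is at least p+1, so i < j fails; thus xy^2z ∉ L.
This contradicts the pumping lemma, so L is not regular.

0^{p+k} 1^{p+1}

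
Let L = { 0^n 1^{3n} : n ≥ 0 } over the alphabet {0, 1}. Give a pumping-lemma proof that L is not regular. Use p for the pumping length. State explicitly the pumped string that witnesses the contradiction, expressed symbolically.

0^{p+k} 1^{3p}

Suppose for contradiction that L is regular, and let p be the pumping length.
Take w = 0^p 1^{3p}. Then w ∈ L and |w| = 4p ≥ p.
The pumping lemma gives a decomposition w = xyz where |xy| ≤ p and y is nonempty.
The first p characters of w are 0's, so xy (and hence y) consists only of 0's. Write y = 0^k, 1 ≤ k ≤ p.
Pump with i = 2: xy^2z = 0^{p+k} 1^{3p}. For this to lie in L we would need 3p = 3(p+k), which forces k = 0. But k ≥ 1, so xy^2z ∉ L.
This is a contradiction; hence L is not regular.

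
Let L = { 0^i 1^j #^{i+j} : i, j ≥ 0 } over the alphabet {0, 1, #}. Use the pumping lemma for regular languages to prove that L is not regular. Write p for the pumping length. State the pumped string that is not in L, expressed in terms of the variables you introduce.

0^{p+k} 1^p #^{2p}

Suppose for contradiction that L is regular, and let p be the pumping length.
Take w = 0^p 1^p #^{2p} ∈ L (with i=j=p, i+j=2p), |w| = 4p ≥ p.
The pumping lemma gives a decomposition w = xyz where |xy| ≤ p and y is nonempty.
Because |xy| ≤ p and w begins with p copies of 0, we have y = 0^k with 1 ≤ k ≤ p.
Consider xy^2z = 0^{p+k} 1^p #^{2p}. Now the 0- and 1-counts sum to 2p+k, but the #-count is 2p ≠ 2p+k. So xy^2z ∉ L.
This is a contradiction; hence L is not regular.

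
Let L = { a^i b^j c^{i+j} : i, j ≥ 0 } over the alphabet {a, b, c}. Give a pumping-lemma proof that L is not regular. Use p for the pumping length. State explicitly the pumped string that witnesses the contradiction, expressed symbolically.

Assume L is regular. Let p be the pumping length given by the pumping lemma.
Take w = a^p b^p c^{2p} ∈ L (with i=j=p, i+j=2p), |w| = 4p ≥ p.
The pumping lemma gives a decomposition w = xyz where |xy| ≤ p and |y| ≥ 1.
The first p characters of w are a's, so xy (and hence y) consists only of a's. Write y = a^k, 1 ≤ k ≤ p.
Consider xy^2z = a^{p+k} b^p c^{2p}. Now the a- and b-counts sum to 2p+k, but the c-count is 2p ≠ 2p+k. So xy^2z ∉ L.
Contradiction. Therefore L is not regular.

a^{p+k} b^p c^{2p}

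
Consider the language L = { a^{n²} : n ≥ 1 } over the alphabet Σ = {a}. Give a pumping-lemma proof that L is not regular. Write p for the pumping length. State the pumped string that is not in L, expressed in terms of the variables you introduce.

Toward a contradiction, assume L is regular with pumping length p.
Take w = a^{p²} ∈ L with |w| = p² ≥ p.
The pumping lemma gives a decomposition w = xyz where |xy| ≤ p and y is nonempty.
Then y = a^k for some k with 1 ≤ k ≤ p.
Pump with i = 2: xy^2z = a^{p²+k}. Since 1 ≤ k ≤ p, p² < p²+k ≤ p²+p < (p+1)², so p²+k lies strictly between consecutive squares and is not a perfect square. So xy^2z ∉ L.
This is a contradiction; hence L is not regular.

a^{p²+k}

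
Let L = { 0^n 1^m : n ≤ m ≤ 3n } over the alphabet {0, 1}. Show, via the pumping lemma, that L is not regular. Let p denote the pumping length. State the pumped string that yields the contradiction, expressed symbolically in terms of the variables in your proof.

Assume L is regular. Let p be the pumping length given by the pumping lemma.
Take w = 0^p 1^p ∈ L (since p ≤ p ≤ 3p), with |w| = 2p ≥ p.
Write w = xyz as guaranteed by the lemma, with |xy| ≤ p and |y| ≥ 1.
Since the first p symbols of w are all 0's and |xy| ≤ p, y lies entirely in the leading 0-block: y = 0^k for some k with 1 ≤ k ≤ p.
Pump with i = 2: xy^2z = 0^{p+k} 1^p. Now n = p+k > p = m, so the condition n ≤ m fails. Thus xy^2z ∉ L.
This is a contradiction; hence L is not regular.

0^{p+k} 1^p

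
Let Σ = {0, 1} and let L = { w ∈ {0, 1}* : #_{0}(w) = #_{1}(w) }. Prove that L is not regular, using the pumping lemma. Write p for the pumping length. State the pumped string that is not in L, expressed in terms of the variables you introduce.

0^{p+k} 1^p

Toward a contradiction, assume L is regular with pumping length p.
Choose w = 0^p 1^p ∈ L with |w| = 2p ≥ p.
By the pumping lemma, w = xyz with |xy| ≤ p and |y| ≥ 1.
Because |xy| ≤ p and w begins with p copies of 0, we have y = 0^k with 1 ≤ k ≤ p.
Pump with i = 2: xy^2z = 0^{p+k} 1^p has p+k occurrences of 0 but only p of 1. Since k ≥ 1 the counts differ, so xy^2z ∉ L.
This is a contradiction; hence L is not regular.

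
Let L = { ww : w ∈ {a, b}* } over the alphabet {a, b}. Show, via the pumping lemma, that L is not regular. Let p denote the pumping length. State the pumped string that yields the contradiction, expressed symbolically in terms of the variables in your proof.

a^{p+k} b^p a^p b^p

Toward a contradiction, assume L is regular with pumping length p.
Take w = a^p b^p a^p b^p = uu where u = a^pb^p; then w ∈ L and |w| = 4p ≥ p.
Write w = xyz as guaranteed by the lemma, with |xy| ≤ p and |y| > 0.
Because |xy| ≤ p and w begins with p copies of a, we have y = a^k with 1 ≤ k ≤ p.
Pump with i = 2: xy^2z = a^{p+k} b^p a^p b^p, of length 4p+k. Suppose this equals vv. The string starts with a and ends with b, so v does too; thus the boundary between the two copies of v is a b→a transition. There is exactly one such transition, at position 2p+k, so |v| = 2p+k and |vv| = 4p+2k ≠ 4p+k since k ≥ 1. So xy^2z ∉ L.
This is a contradiction; hence L is not regular.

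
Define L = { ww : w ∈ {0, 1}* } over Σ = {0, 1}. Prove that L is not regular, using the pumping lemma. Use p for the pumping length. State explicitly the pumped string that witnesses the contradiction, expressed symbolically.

0^{p+k} 1^p 0^p 1^p

Assume L is regular; let p be its pumping constant.
Take w = 0^p 1^p 0^p 1^p = uu where u = 0^p1^p; then w ∈ L and |w| = 4p ≥ p.
Write w = xyz as guaranteed by the lemma, with |xy| ≤ p and |y| ≥ 1.
Since the first p symbols of w are all 0's and |xy| ≤ p, y lies entirely in the leading 0-block: y = 0^k for some k with 1 ≤ k ≤ p.
Pump with i = 2: xy^2z = 0^{p+k} 1^p 0^p 1^p, of length 4p+k. Suppose this equals vv. The string starts with 0 and ends with 1, so v does too; thus the boundary between the two copies of v is a 1→0 transition. There is exactly one such transition, at position 2p+k, so |v| = 2p+k and |vv| = 4p+2k ≠ 4p+k since k ≥ 1. So xy^2z ∉ L.
This is a contradiction; hence L is not regular.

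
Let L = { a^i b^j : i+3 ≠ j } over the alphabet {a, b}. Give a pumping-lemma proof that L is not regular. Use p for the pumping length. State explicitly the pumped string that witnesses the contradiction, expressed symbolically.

a^{p+p!} b^{p+p!+3}

Assume L is regular; let p be its pumping constant.
Choose w = a^p b^{p+p!+3}. Since p ≠ (p+p!+3)-3 = p+p!, w ∈ L; and |w| ≥ p.
By the pumping lemma, w = xyz with |xy| ≤ p and y is nonempty.
Since the first p symbols of w are all a's and |xy| ≤ p, y lies entirely in the leading a-block: y = a^k for some k with 1 ≤ k ≤ p.
Since 1 ≤ k ≤ p, k divides p!; set t = 1 + p!/k. Then xy^t z has p + (p!/k)·k = p + p! copies of a. Now the a-count is p+p! and (b-count)-3 = (p+p!+3)-3 = p+p!, so i+3 ≠ j fails. So xy^t z = a^{p+p!} b^{p+p!+3} ∉ L.
This contradicts the pumping lemma, so L is not regular.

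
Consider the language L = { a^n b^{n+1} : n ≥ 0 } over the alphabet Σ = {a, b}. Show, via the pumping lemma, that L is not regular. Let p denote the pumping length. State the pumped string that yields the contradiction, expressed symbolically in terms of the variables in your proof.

a^{p+k} b^{p+1}

Suppose for contradiction that L is regular, and let p be the pumping length.
Choose w = a^p b^{p+1}, which is in L with |w| = 2p+1 ≥ p.
The pumping lemma gives a decomposition w = xyz where |xy| ≤ p and |y| > 0.
Since the first p symbols of w are all a's and |xy| ≤ p, y lies entirely in the leading a-block: y = a^k for some k with 1 ≤ k ≤ p.
Pump with i = 2: xy^2z = a^{p+k} b^{p+1}. For this to lie in L we would need p+1 = (p+k)+1, which forces k = 0. But k ≥ 1, so xy^2z ∉ L.
This contradicts the pumping lemma, so L is not regular.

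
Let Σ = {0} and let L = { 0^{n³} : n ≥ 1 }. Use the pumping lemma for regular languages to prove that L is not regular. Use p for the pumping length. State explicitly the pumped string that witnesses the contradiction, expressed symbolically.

Toward a contradiction, assume L is regular with pumping length p.
Take w = 0^{p³} ∈ L with |w| = p³ ≥ p.
The pumping lemma gives a decomposition w = xyz where |xy| ≤ p and |y| > 0.
Then y = 0^k for some k with 1 ≤ k ≤ p.
Pump with i = 2: xy^2z = 0^{p³+k}. Since 1 ≤ k ≤ p, p³ < p³+k ≤ p³+p < p³+3p²+3p+1 = (p+1)³, so p³+k is not a perfect cube. So xy^2z ∉ L.
Contradiction. Therefore L is not regular.

0^{p³+k}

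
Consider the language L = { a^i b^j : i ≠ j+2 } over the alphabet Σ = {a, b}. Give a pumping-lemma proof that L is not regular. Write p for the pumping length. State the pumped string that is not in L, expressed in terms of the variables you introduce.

a^{p+p!} b^{p+p!-2}

Assume L is regular; let p be its pumping constant.
Choose w = a^p b^{p+p!-2}. Since p ≠ (p+p!-2)+2 = p+p!, w ∈ L; and |w| ≥ p.
The pumping lemma gives a decomposition w = xyz where |xy| ≤ p and |y| > 0.
The first p characters of w are a's, so xy (and hence y) consists only of a's. Write y = a^k, 1 ≤ k ≤ p.
Since 1 ≤ k ≤ p, k divides p!; set t = 1 + p!/k. Then xy^t z has p + (p!/k)·k = p + p! copies of a. Now the a-count is p+p! and (b-count)+2 = (p+p!-2)+2 = p+p!, so i ≠ j+2 fails. So xy^t z = a^{p+p!} b^{p+p!-2} ∉ L.
This is a contradiction; hence L is not regular.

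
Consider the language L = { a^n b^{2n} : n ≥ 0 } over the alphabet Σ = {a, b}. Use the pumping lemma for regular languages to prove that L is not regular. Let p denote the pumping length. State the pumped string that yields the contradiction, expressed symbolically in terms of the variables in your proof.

a^{p+k} b^{2p}

Assume L is regular. Let p be the pumping length given by the pumping lemma.
Choose w = a^p b^{2p}, which is in L with |w| = 3p ≥ p.
Write w = xyz as guaranteed by the lemma, with |xy| ≤ p and |y| > 0.
Since the first p symbols of w are all a's and |xy| ≤ p, y lies entirely in the leading a-block: y = a^k for some k with 1 ≤ k ≤ p.
Pump with i = 2: xy^2z = a^{p+k} b^{2p}. For this to lie in L we would need 2p = 2(p+k), which forces k = 0. But k ≥ 1, so xy^2z ∉ L.
This contradicts the pumping lemma, so L is not regular.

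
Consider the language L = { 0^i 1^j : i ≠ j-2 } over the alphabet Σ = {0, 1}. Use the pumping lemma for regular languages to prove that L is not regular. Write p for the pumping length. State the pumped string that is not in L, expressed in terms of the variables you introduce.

0^{p+p!} 1^{p+p!+2}

Assume L is regular; let p be its pumping constant.
Choose w = 0^p 1^{p+p!+2}. Since p ≠ (p+p!+2)-2 = p+p!, w ∈ L; and |w| ≥ p.
Write w = xyz as guaranteed by the lemma, with |xy| ≤ p and |y| > 0.
Since the first p symbols of w are all 0's and |xy| ≤ p, y lies entirely in the leading 0-block: y = 0^k for some k with 1 ≤ k ≤ p.
Since 1 ≤ k ≤ p, k divides p!; set t = 1 + p!/k. Then xy^t z has p + (p!/k)·k = p + p! copies of 0. Now the 0-count is p+p! and (1-count)-2 = (p+p!+2)-2 = p+p!, so i ≠ j-2 fails. So xy^t z = 0^{p+p!} 1^{p+p!+2} ∉ L.
Contradiction. Therefore L is not regular.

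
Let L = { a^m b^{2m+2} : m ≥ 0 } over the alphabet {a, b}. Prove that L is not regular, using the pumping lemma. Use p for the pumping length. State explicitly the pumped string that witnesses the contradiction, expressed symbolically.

Assume L is regular. Let p be the pumping length given by the pumping lemma.
Take w = a^p b^{2p+2}. Then w ∈ L and |w| = 3p+2 ≥ p.
By the pumping lemma, w = xyz with |xy| ≤ p and |y| ≥ 1.
The first p characters of w are a's, so xy (and hence y) consists only of a's. Write y = a^k, 1 ≤ k ≤ p.
Pump with i = 2: xy^2z = a^{p+k} b^{2p+2}. For this to lie in L we would need 2p+2 = 2(p+k)+2, which forces k = 0. But k ≥ 1, so xy^2z ∉ L.
Contradiction. Therefore L is not regular.

a^{p+k} b^{2p+2}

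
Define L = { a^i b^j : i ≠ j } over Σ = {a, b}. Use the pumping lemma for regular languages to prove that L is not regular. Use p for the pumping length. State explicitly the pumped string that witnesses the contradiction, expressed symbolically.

a^{p+p!} b^{p+p!}

Assume L is regular; let p be its pumping constant.
Choose w = a^p b^{p+p!}. Since p ≠ p+p!, w ∈ L; and |w| ≥ p.
Write w = xyz as guaranteed by the lemma, with |xy| ≤ p and y is nonempty.
Because |xy| ≤ p and w begins with p copies of a, we have y = a^k with 1 ≤ k ≤ p.
Since 1 ≤ k ≤ p, k divides p!; set t = 1 + p!/k. Then xy^t z has p + (p!/k)·k = p + p! copies of a. Now the a-count equals the b-count, so i ≠ j fails. So xy^t z = a^{p+p!} b^{p+p!} ∉ L.
This is a contradiction; hence L is not regular.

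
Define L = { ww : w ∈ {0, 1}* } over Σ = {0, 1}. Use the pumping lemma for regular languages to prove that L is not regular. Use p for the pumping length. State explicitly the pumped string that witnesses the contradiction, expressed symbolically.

0^{p+k} 1^p 0^p 1^p

Toward a contradiction, assume L is regular with pumping length p.
Take w = 0^p 1^p 0^p 1^p = uu where u = 0^p1^p; then w ∈ L and |w| = 4p ≥ p.
By the pumping lemma, w = xyz with |xy| ≤ p and |y| > 0.
The first p characters of w are 0's, so xy (and hence y) consists only of 0's. Write y = 0^k, 1 ≤ k ≤ p.
Pump with i = 2: xy^2z = 0^{p+k} 1^p 0^p 1^p, of length 4p+k. Suppose this equals vv. The string starts with 0 and ends with 1, so v does too; thus the boundary between the two copies of v is a 1→0 transition. There is exactly one such transition, at position 2p+k, so |v| = 2p+k and |vv| = 4p+2k ≠ 4p+k since k ≥ 1. So xy^2z ∉ L.
This contradicts the pumping lemma, so L is not regular.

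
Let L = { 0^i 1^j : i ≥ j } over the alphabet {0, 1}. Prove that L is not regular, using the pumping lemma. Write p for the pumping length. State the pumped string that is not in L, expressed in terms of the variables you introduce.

0^{p-k} 1^p

Toward a contradiction, assume L is regular with pumping length p.
Choose w = 0^p 1^p ∈ L, with |w| = 2p ≥ p.
Write w = xyz as guaranteed by the lemma, with |xy| ≤ p and |y| > 0.
The first p characters of w are 0's, so xy (and hence y) consists only of 0's. Write y = 0^k, 1 ≤ k ≤ p.
Consider xy^0z = xz = 0^{p-k} 1^p. Since k ≥ 1, the 0-count p-k is less than p, so i ≥ j fails; thus xz ∉ L.
This contradicts the pumping lemma, so L is not regular.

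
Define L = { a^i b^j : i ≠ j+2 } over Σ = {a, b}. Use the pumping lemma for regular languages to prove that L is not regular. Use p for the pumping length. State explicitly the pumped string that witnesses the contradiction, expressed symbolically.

a^{p+p!} b^{p+p!-2}

Assume L is regular; let p be its pumping constant.
Choose w = a^p b^{p+p!-2}. Since p ≠ (p+p!-2)+2 = p+p!, w ∈ L; and |w| ≥ p.
By the pumping lemma, w = xyz with |xy| ≤ p and y is nonempty.
Because |xy| ≤ p and w begins with p copies of a, we have y = a^k with 1 ≤ k ≤ p.
Since 1 ≤ k ≤ p, k divides p!; set t = 1 + p!/k. Then xy^t z has p + (p!/k)·k = p + p! copies of a. Now the a-count is p+p! and (b-count)+2 = (p+p!-2)+2 = p+p!, so i ≠ j+2 fails. So xy^t z = a^{p+p!} b^{p+p!-2} ∉ L.
This is a contradiction; hence L is not regular.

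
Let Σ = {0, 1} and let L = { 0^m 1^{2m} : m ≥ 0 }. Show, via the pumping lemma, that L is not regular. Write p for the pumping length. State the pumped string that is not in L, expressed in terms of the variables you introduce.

Suppose for contradiction that L is regular, and let p be the pumping length.
Choose w = 0^p 1^{2p}, which is in L with |w| = 3p ≥ p.
The pumping lemma gives a decomposition w = xyz where |xy| ≤ p and y is nonempty.
The first p characters of w are 0's, so xy (and hence y) consists only of 0's. Write y = 0^k, 1 ≤ k ≤ p.
Pump with i = 2: xy^2z = 0^{p+k} 1^{2p}. For this to lie in L we would need 2p = 2(p+k), which forces k = 0. But k ≥ 1, so xy^2z ∉ L.
This contradicts the pumping lemma, so L is not regular.

0^{p+k} 1^{2p}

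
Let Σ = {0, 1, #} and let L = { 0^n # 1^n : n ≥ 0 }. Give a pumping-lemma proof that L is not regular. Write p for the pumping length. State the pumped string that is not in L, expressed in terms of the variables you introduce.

0^{p+k} # 1^p

Assume L is regular. Let p be the pumping length given by the pumping lemma.
Take w = 0^p # 1^p ∈ L with |w| = 2p+1 ≥ p.
By the pumping lemma, w = xyz with |xy| ≤ p and y is nonempty.
Because |xy| ≤ p and w begins with p copies of 0, we have y = 0^k with 1 ≤ k ≤ p.
Pump with i = 2: xy^2z = 0^{p+k} # 1^p, which would require p+k = p. But k ≥ 1, so xy^2z ∉ L.
This contradicts the pumping lemma, so L is not regular.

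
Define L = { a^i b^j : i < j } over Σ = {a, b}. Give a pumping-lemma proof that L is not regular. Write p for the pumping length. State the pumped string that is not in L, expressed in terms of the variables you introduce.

Toward a contradiction, assume L is regular with pumping length p.
Choose w = a^p b^{p+1} ∈ L, with |w| = 2p+1 ≥ p.
The pumping lemma gives a decomposition w = xyz where |xy| ≤ p and |y| > 0.
Since the first p symbols of w are all a's and |xy| ≤ p, y lies entirely in the leading a-block: y = a^k for some k with 1 ≤ k ≤ p.
Consider xy^2z = a^{p+k} b^{p+1}. Since k ≥ 1, the a-count p+k is at least p+1, so i < j fails; thus xy^2z ∉ L.
This is a contradiction; hence L is not regular.

a^{p+k} b^{p+1}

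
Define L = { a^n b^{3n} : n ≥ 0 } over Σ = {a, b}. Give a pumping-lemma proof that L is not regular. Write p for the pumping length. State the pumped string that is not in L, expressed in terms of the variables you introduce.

Assume L is regular. Let p be the pumping length given by the pumping lemma.
Let w = a^p b^{3p} ∈ L; note |w| = 4p ≥ p.
By the pumping lemma, w = xyz with |xy| ≤ p and |y| > 0.
Because |xy| ≤ p and w begins with p copies of a, we have y = a^k with 1 ≤ k ≤ p.
Pump with i = 2: xy^2z = a^{p+k} b^{3p}. For this to lie in L we would need 3p = 3(p+k), which forces k = 0. But k ≥ 1, so xy^2z ∉ L.
Contradiction. Therefore L is not regular.

a^{p+k} b^{3p}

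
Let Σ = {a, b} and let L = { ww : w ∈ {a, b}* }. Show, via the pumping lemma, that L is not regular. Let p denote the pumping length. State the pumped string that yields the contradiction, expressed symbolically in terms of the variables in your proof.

a^{p+k} b^p a^p b^p

Suppose for contradiction that L is regular, and let p be the pumping length.
Take w = a^p b^p a^p b^p = uu where u = a^pb^p; then w ∈ L and |w| = 4p ≥ p.
The pumping lemma gives a decomposition w = xyz where |xy| ≤ p and |y| ≥ 1.
Because |xy| ≤ p and w begins with p copies of a, we have y = a^k with 1 ≤ k ≤ p.
Pump with i = 2: xy^2z = a^{p+k} b^p a^p b^p, of length 4p+k. Suppose this equals vv. The string starts with a and ends with b, so v does too; thus the boundary between the two copies of v is a b→a transition. There is exactly one such transition, at position 2p+k, so |v| = 2p+k and |vv| = 4p+2k ≠ 4p+k since k ≥ 1. So xy^2z ∉ L.
Contradiction. Therefore L is not regular.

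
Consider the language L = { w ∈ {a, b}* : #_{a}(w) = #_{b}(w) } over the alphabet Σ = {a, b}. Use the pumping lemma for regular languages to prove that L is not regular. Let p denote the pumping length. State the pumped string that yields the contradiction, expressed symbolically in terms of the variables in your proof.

Assume L is regular. Let p be the pumping length given by the pumping lemma.
Choose w = a^p b^p ∈ L with |w| = 2p ≥ p.
The pumping lemma gives a decomposition w = xyz where |xy| ≤ p and y is nonempty.
Because |xy| ≤ p and w begins with p copies of a, we have y = a^k with 1 ≤ k ≤ p.
Pump with i = 2: xy^2z = a^{p+k} b^p has p+k occurrences of a but only p of b. Since k ≥ 1 the counts differ, so xy^2z ∉ L.
Contradiction. Therefore L is not regular.

a^{p+k} b^p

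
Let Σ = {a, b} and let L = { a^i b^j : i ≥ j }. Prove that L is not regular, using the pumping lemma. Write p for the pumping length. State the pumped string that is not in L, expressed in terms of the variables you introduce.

Suppose for contradiction that L is regular, and let p be the pumping length.
Choose w = a^p b^p ∈ L, with |w| = 2p ≥ p.
Write w = xyz as guaranteed by the lemma, with |xy| ≤ p and |y| ≥ 1.
Since the first p symbols of w are all a's and |xy| ≤ p, y lies entirely in the leading a-block: y = a^k for some k with 1 ≤ k ≤ p.
Consider xy^0z = xz = a^{p-k} b^p. Since k ≥ 1, the a-count p-k is less than p, so i ≥ j fails; thus xz ∉ L.
This contradicts the pumping lemma, so L is not regular.

a^{p-k} b^p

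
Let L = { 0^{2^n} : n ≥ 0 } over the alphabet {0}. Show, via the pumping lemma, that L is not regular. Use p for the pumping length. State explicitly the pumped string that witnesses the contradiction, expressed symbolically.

Assume L is regular. Let p be the pumping length given by the pumping lemma.
Take w = 0^{2^p} ∈ L with |w| = 2^p ≥ p.
Write w = xyz as guaranteed by the lemma, with |xy| ≤ p and |y| ≥ 1.
Then y = 0^k for some k with 1 ≤ k ≤ p.
Pump with i = 2: xy^2z = 0^{2^p+k}. Since 1 ≤ k ≤ p < 2^p, we have 2^p < 2^p+k < 2^{p+1}, so 2^p+k is not a power of 2. So xy^2z ∉ L.
This contradicts the pumping lemma, so L is not regular.

0^{2^p+k}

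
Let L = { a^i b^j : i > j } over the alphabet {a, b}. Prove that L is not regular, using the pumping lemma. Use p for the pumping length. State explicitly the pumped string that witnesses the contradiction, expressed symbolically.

Assume L is regular; let p be its pumping constant.
Choose w = a^{p+1} b^p ∈ L, with |w| = 2p+1 ≥ p.
By the pumping lemma, w = xyz with |xy| ≤ p and |y| > 0.
Because |xy| ≤ p and w begins with p copies of a, we have y = a^k with 1 ≤ k ≤ p.
Consider xy^0z = xz = a^{p+1-k} b^p. Since k ≥ 1, the a-count p+1-k is at most p, so i > j fails; thus xz ∉ L.
This contradicts the pumping lemma, so L is not regular.

a^{p+1-k} b^p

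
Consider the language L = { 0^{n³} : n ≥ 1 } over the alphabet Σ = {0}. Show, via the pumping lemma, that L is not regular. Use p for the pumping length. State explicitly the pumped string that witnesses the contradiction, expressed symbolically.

Toward a contradiction, assume L is regular with pumping length p.
Take w = 0^{p³} ∈ L with |w| = p³ ≥ p.
The pumping lemma gives a decomposition w = xyz where |xy| ≤ p and |y| ≥ 1.
Then y = 0^k for some k with 1 ≤ k ≤ p.
Pump with i = 2: xy^2z = 0^{p³+k}. Since 1 ≤ k ≤ p, p³ < p³+k ≤ p³+p < p³+3p²+3p+1 = (p+1)³, so p³+k is not a perfect cube. So xy^2z ∉ L.
This is a contradiction; hence L is not regular.

0^{p³+k}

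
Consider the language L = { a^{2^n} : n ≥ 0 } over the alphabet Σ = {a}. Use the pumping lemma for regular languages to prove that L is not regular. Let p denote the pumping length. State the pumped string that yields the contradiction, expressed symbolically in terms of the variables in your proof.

Toward a contradiction, assume L is regular with pumping length p.
Take w = a^{2^p} ∈ L with |w| = 2^p ≥ p.
By the pumping lemma, w = xyz with |xy| ≤ p and y is nonempty.
Then y = a^k for some k with 1 ≤ k ≤ p.
Pump with i = 2: xy^2z = a^{2^p+k}. Since 1 ≤ k ≤ p < 2^p, we have 2^p < 2^p+k < 2^{p+1}, so 2^p+k is not a power of 2. So xy^2z ∉ L.
Contradiction. Therefore L is not regular.

a^{2^p+k}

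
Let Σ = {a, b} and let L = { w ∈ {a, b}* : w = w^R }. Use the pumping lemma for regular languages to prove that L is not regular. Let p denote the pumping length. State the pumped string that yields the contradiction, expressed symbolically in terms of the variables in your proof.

a^{p+k} b a^p

Toward a contradiction, assume L is regular with pumping length p.
Take w = a^p b a^p, a palindrome of length 2p+1 ≥ p.
By the pumping lemma, w = xyz with |xy| ≤ p and y is nonempty.
The first p characters of w are a's, so xy (and hence y) consists only of a's. Write y = a^k, 1 ≤ k ≤ p.
Pump with i = 2: xy^2z = a^{p+k} b a^p. Its reverse is a^p b a^{p+k}, which differs from xy^2z since k ≥ 1. So xy^2z is not a palindrome and xy^2z ∉ L.
Contradiction. Therefore L is not regular.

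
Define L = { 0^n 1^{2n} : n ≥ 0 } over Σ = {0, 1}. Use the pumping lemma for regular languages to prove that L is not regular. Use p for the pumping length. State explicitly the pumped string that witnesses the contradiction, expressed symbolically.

Suppose for contradiction that L is regular, and let p be the pumping length.
Choose w = 0^p 1^{2p}, which is in L with |w| = 3p ≥ p.
Write w = xyz as guaranteed by the lemma, with |xy| ≤ p and |y| ≥ 1.
Since the first p symbols of w are all 0's and |xy| ≤ p, y lies entirely in the leading 0-block: y = 0^k for some k with 1 ≤ k ≤ p.
Pump with i = 2: xy^2z = 0^{p+k} 1^{2p}. For this to lie in L we would need 2p = 2(p+k), which forces k = 0. But k ≥ 1, so xy^2z ∉ L.
This contradicts the pumping lemma, so L is not regular.

0^{p+k} 1^{2p}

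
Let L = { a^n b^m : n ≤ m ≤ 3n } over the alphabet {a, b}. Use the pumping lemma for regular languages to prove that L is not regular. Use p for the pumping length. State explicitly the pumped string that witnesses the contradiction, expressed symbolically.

a^{p+k} b^p

Suppose for contradiction that L is regular, and let p be the pumping length.
Take w = a^p b^p ∈ L (since p ≤ p ≤ 3p), with |w| = 2p ≥ p.
By the pumping lemma, w = xyz with |xy| ≤ p and |y| ≥ 1.
Since the first p symbols of w are all a's and |xy| ≤ p, y lies entirely in the leading a-block: y = a^k for some k with 1 ≤ k ≤ p.
Pump with i = 2: xy^2z = a^{p+k} b^p. Now n = p+k > p = m, so the condition n ≤ m fails. Thus xy^2z ∉ L.
This is a contradiction; hence L is not regular.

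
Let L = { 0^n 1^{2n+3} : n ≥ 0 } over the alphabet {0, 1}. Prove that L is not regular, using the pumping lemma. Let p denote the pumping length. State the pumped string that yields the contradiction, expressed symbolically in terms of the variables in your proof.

Assume L is regular. Let p be the pumping length given by the pumping lemma.
Take w = 0^p 1^{2p+3}. Then w ∈ L and |w| = 3p+3 ≥ p.
The pumping lemma gives a decomposition w = xyz where |xy| ≤ p and |y| > 0.
Because |xy| ≤ p and w begins with p copies of 0, we have y = 0^k with 1 ≤ k ≤ p.
Pump with i = 2: xy^2z = 0^{p+k} 1^{2p+3}. For this to lie in L we would need 2p+3 = 2(p+k)+3, which forces k = 0. But k ≥ 1, so xy^2z ∉ L.
This contradicts the pumping lemma, so L is not regular.

0^{p+k} 1^{2p+3}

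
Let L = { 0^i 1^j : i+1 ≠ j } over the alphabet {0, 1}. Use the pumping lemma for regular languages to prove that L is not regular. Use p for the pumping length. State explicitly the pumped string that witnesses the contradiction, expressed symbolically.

0^{p+p!} 1^{p+p!+1}

Toward a contradiction, assume L is regular with pumping length p.
Choose w = 0^p 1^{p+p!+1}. Since p ≠ (p+p!+1)-1 = p+p!, w ∈ L; and |w| ≥ p.
The pumping lemma gives a decomposition w = xyz where |xy| ≤ p and y is nonempty.
Because |xy| ≤ p and w begins with p copies of 0, we have y = 0^k with 1 ≤ k ≤ p.
Since 1 ≤ k ≤ p, k divides p!; set t = 1 + p!/k. Then xy^t z has p + (p!/k)·k = p + p! copies of 0. Now the 0-count is p+p! and (1-count)-1 = (p+p!+1)-1 = p+p!, so i+1 ≠ j fails. So xy^t z = 0^{p+p!} 1^{p+p!+1} ∉ L.
Contradiction. Therefore L is not regular.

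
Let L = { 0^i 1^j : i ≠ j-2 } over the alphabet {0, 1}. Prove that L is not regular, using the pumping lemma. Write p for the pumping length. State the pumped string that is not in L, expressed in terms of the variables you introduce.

Assume L is regular. Let p be the pumping length given by the pumping lemma.
Choose w = 0^p 1^{p+p!+2}. Since p ≠ (p+p!+2)-2 = p+p!, w ∈ L; and |w| ≥ p.
The pumping lemma gives a decomposition w = xyz where |xy| ≤ p and |y| ≥ 1.
Since the first p symbols of w are all 0's and |xy| ≤ p, y lies entirely in the leading 0-block: y = 0^k for some k with 1 ≤ k ≤ p.
Since 1 ≤ k ≤ p, k divides p!; set t = 1 + p!/k. Then xy^t z has p + (p!/k)·k = p + p! copies of 0. Now the 0-count is p+p! and (1-count)-2 = (p+p!+2)-2 = p+p!, so i ≠ j-2 fails. So xy^t z = 0^{p+p!} 1^{p+p!+2} ∉ L.
This is a contradiction; hence L is not regular.

0^{p+p!} 1^{p+p!+2}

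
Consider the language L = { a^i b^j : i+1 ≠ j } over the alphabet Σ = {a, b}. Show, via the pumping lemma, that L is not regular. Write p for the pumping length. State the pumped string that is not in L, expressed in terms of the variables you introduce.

a^{p+p!} b^{p+p!+1}

Toward a contradiction, assume L is regular with pumping length p.
Choose w = a^p b^{p+p!+1}. Since p ≠ (p+p!+1)-1 = p+p!, w ∈ L; and |w| ≥ p.
The pumping lemma gives a decomposition w = xyz where |xy| ≤ p and |y| > 0.
The first p characters of w are a's, so xy (and hence y) consists only of a's. Write y = a^k, 1 ≤ k ≤ p.
Since 1 ≤ k ≤ p, k divides p!; set t = 1 + p!/k. Then xy^t z has p + (p!/k)·k = p + p! copies of a. Now the a-count is p+p! and (b-count)-1 = (p+p!+1)-1 = p+p!, so i+1 ≠ j fails. So xy^t z = a^{p+p!} b^{p+p!+1} ∉ L.
This contradicts the pumping lemma, so L is not regular.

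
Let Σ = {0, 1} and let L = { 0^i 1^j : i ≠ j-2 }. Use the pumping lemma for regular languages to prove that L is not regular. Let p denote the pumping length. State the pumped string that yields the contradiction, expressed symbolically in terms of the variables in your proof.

0^{p+p!} 1^{p+p!+2}

Assume L is regular. Let p be the pumping length given by the pumping lemma.
Choose w = 0^p 1^{p+p!+2}. Since p ≠ (p+p!+2)-2 = p+p!, w ∈ L; and |w| ≥ p.
Write w = xyz as guaranteed by the lemma, with |xy| ≤ p and y is nonempty.
Because |xy| ≤ p and w begins with p copies of 0, we have y = 0^k with 1 ≤ k ≤ p.
Since 1 ≤ k ≤ p, k divides p!; set t = 1 + p!/k. Then xy^t z has p + (p!/k)·k = p + p! copies of 0. Now the 0-count is p+p! and (1-count)-2 = (p+p!+2)-2 = p+p!, so i ≠ j-2 fails. So xy^t z = 0^{p+p!} 1^{p+p!+2} ∉ L.
Contradiction. Therefore L is not regular.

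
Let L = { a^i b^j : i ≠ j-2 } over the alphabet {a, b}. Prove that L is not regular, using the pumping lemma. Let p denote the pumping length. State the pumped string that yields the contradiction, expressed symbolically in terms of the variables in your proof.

Assume L is regular; let p be its pumping constant.
Choose w = a^p b^{p+p!+2}. Since p ≠ (p+p!+2)-2 = p+p!, w ∈ L; and |w| ≥ p.
By the pumping lemma, w = xyz with |xy| ≤ p and |y| > 0.
The first p characters of w are a's, so xy (and hence y) consists only of a's. Write y = a^k, 1 ≤ k ≤ p.
Since 1 ≤ k ≤ p, k divides p!; set t = 1 + p!/k. Then xy^t z has p + (p!/k)·k = p + p! copies of a. Now the a-count is p+p! and (b-count)-2 = (p+p!+2)-2 = p+p!, so i ≠ j-2 fails. So xy^t z = a^{p+p!} b^{p+p!+2} ∉ L.
Contradiction. Therefore L is not regular.

a^{p+p!} b^{p+p!+2}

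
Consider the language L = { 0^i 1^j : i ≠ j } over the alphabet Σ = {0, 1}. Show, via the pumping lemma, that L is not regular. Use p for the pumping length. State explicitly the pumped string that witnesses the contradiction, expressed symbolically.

0^{p+p!} 1^{p+p!}

Toward a contradiction, assume L is regular with pumping length p.
Choose w = 0^p 1^{p+p!}. Since p ≠ p+p!, w ∈ L; and |w| ≥ p.
Write w = xyz as guaranteed by the lemma, with |xy| ≤ p and |y| > 0.
The first p characters of w are 0's, so xy (and hence y) consists only of 0's. Write y = 0^k, 1 ≤ k ≤ p.
Since 1 ≤ k ≤ p, k divides p!; set t = 1 + p!/k. Then xy^t z has p + (p!/k)·k = p + p! copies of 0. Now the 0-count equals the 1-count, so i ≠ j fails. So xy^t z = 0^{p+p!} 1^{p+p!} ∉ L.
This contradicts the pumping lemma, so L is not regular.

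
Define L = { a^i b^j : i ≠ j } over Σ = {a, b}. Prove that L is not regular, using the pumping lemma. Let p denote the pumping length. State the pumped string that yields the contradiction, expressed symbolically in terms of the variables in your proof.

Toward a contradiction, assume L is regular with pumping length p.
Choose w = a^p b^{p+p!}. Since p ≠ p+p!, w ∈ L; and |w| ≥ p.
By the pumping lemma, w = xyz with |xy| ≤ p and y is nonempty.
The first p characters of w are a's, so xy (and hence y) consists only of a's. Write y = a^k, 1 ≤ k ≤ p.
Since 1 ≤ k ≤ p, k divides p!; set t = 1 + p!/k. Then xy^t z has p + (p!/k)·k = p + p! copies of a. Now the a-count equals the b-count, so i ≠ j fails. So xy^t z = a^{p+p!} b^{p+p!} ∉ L.
This is a contradiction; hence L is not regular.

a^{p+p!} b^{p+p!}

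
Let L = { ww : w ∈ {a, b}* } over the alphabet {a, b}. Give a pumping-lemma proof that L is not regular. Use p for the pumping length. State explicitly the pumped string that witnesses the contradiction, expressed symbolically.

Toward a contradiction, assume L is regular with pumping length p.
Take w = a^p b^p a^p b^p = uu where u = a^pb^p; then w ∈ L and |w| = 4p ≥ p.
By the pumping lemma, w = xyz with |xy| ≤ p and |y| ≥ 1.
Because |xy| ≤ p and w begins with p copies of a, we have y = a^k with 1 ≤ k ≤ p.
Pump with i = 2: xy^2z = a^{p+k} b^p a^p b^p, of length 4p+k. Suppose this equals vv. The string starts with a and ends with b, so v does too; thus the boundary between the two copies of v is a b→a transition. There is exactly one such transition, at position 2p+k, so |v| = 2p+k and |vv| = 4p+2k ≠ 4p+k since k ≥ 1. So xy^2z ∉ L.
This is a contradiction; hence L is not regular.

a^{p+k} b^p a^p b^p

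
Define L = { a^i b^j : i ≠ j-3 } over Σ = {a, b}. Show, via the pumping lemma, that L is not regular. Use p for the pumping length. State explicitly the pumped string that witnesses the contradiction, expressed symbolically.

Assume L is regular; let p be its pumping constant.
Choose w = a^p b^{p+p!+3}. Since p ≠ (p+p!+3)-3 = p+p!, w ∈ L; and |w| ≥ p.
Write w = xyz as guaranteed by the lemma, with |xy| ≤ p and |y| ≥ 1.
The first p characters of w are a's, so xy (and hence y) consists only of a's. Write y = a^k, 1 ≤ k ≤ p.
Since 1 ≤ k ≤ p, k divides p!; set t = 1 + p!/k. Then xy^t z has p + (p!/k)·k = p + p! copies of a. Now the a-count is p+p! and (b-count)-3 = (p+p!+3)-3 = p+p!, so i ≠ j-3 fails. So xy^t z = a^{p+p!} b^{p+p!+3} ∉ L.
This is a contradiction; hence L is not regular.

a^{p+p!} b^{p+p!+3}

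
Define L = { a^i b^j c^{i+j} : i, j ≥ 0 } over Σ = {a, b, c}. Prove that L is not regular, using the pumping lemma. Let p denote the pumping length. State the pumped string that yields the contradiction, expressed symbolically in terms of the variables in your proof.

a^{p+k} b^p c^{2p}

Suppose for contradiction that L is regular, and let p be the pumping length.
Take w = a^p b^p c^{2p} ∈ L (with i=j=p, i+j=2p), |w| = 4p ≥ p.
By the pumping lemma, w = xyz with |xy| ≤ p and y is nonempty.
Since the first p symbols of w are all a's and |xy| ≤ p, y lies entirely in the leading a-block: y = a^k for some k with 1 ≤ k ≤ p.
Consider xy^2z = a^{p+k} b^p c^{2p}. Now the a- and b-counts sum to 2p+k, but the c-count is 2p ≠ 2p+k. So xy^2z ∉ L.
Contradiction. Therefore L is not regular.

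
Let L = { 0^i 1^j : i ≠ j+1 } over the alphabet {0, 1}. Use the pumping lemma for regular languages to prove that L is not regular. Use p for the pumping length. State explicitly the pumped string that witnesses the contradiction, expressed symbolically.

0^{p+p!} 1^{p+p!-1}

Toward a contradiction, assume L is regular with pumping length p.
Choose w = 0^p 1^{p+p!-1}. Since p ≠ (p+p!-1)+1 = p+p!, w ∈ L; and |w| ≥ p.
The pumping lemma gives a decomposition w = xyz where |xy| ≤ p and y is nonempty.
Since the first p symbols of w are all 0's and |xy| ≤ p, y lies entirely in the leading 0-block: y = 0^k for some k with 1 ≤ k ≤ p.
Since 1 ≤ k ≤ p, k divides p!; set t = 1 + p!/k. Then xy^t z has p + (p!/k)·k = p + p! copies of 0. Now the 0-count is p+p! and (1-count)+1 = (p+p!-1)+1 = p+p!, so i ≠ j+1 fails. So xy^t z = 0^{p+p!} 1^{p+p!-1} ∉ L.
This contradicts the pumping lemma, so L is not regular.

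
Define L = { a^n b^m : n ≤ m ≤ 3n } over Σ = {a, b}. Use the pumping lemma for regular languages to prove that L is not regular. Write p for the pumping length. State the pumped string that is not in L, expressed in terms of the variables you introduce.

Assume L is regular. Let p be the pumping length given by the pumping lemma.
Take w = a^p b^p ∈ L (since p ≤ p ≤ 3p), with |w| = 2p ≥ p.
The pumping lemma gives a decomposition w = xyz where |xy| ≤ p and |y| > 0.
The first p characters of w are a's, so xy (and hence y) consists only of a's. Write y = a^k, 1 ≤ k ≤ p.
Pump with i = 2: xy^2z = a^{p+k} b^p. Now n = p+k > p = m, so the condition n ≤ m fails. Thus xy^2z ∉ L.
This is a contradiction; hence L is not regular.

a^{p+k} b^p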